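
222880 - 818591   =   - 595711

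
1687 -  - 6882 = 8569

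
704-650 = 54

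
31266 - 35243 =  - 3977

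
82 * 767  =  62894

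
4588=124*37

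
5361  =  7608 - 2247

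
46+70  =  116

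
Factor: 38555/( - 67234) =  - 2^( - 1) * 5^1 * 11^1 * 701^1*33617^( - 1) 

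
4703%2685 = 2018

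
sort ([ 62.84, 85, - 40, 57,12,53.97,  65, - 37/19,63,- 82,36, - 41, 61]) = [ - 82,-41, - 40, - 37/19, 12,36, 53.97,57, 61, 62.84,63,65,  85 ] 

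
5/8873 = 5/8873 =0.00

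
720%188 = 156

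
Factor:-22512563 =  - 22512563^1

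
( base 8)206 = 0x86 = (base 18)78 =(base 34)3W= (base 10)134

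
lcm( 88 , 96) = 1056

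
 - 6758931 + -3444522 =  - 10203453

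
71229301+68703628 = 139932929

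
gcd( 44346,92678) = 2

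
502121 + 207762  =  709883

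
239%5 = 4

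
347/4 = 347/4 = 86.75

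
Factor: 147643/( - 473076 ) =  - 191/612 = - 2^( - 2)*3^( - 2 )*17^( - 1)*191^1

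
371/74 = 371/74 = 5.01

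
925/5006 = 925/5006 =0.18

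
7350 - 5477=1873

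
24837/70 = 24837/70  =  354.81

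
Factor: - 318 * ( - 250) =2^2 * 3^1*5^3*53^1 = 79500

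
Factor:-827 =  - 827^1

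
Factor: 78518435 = 5^1*23^1 * 47^1*73^1*199^1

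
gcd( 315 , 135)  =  45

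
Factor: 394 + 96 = 490 = 2^1*5^1*7^2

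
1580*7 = 11060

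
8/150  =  4/75 = 0.05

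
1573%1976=1573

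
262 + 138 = 400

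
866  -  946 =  - 80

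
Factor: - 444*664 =-294816 = - 2^5*3^1*37^1*83^1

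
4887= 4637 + 250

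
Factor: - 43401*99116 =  - 2^2 * 3^1* 17^1 * 23^1* 37^1*71^1*349^1=- 4301733516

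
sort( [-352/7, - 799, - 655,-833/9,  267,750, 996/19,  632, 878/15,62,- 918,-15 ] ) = [ - 918, - 799,  -  655,-833/9, - 352/7 ,  -  15,996/19,878/15,62, 267,632 , 750]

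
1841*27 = 49707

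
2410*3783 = 9117030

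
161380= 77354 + 84026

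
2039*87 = 177393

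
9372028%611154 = 204718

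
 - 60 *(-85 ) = 5100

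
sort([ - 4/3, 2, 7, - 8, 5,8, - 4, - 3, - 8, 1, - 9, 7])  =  [-9, - 8, - 8 , - 4, - 3, - 4/3, 1,2,5, 7 , 7, 8 ]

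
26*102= 2652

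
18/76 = 9/38 = 0.24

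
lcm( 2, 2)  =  2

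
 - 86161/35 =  - 2462 + 9/35 =- 2461.74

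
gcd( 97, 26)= 1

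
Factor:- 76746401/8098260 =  - 2^ ( - 2)*3^(  -  1)*5^ (  -  1 )*  71^( - 1) * 1901^( - 1)*76746401^1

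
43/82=43/82=0.52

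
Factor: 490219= 19^1 *25801^1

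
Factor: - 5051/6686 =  -2^(-1)*3343^(  -  1)*5051^1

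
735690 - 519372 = 216318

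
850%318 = 214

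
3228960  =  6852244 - 3623284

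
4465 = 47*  95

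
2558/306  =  8 + 55/153 = 8.36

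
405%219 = 186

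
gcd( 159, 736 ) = 1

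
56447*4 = 225788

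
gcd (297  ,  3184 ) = 1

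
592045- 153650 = 438395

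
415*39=16185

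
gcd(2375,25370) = 5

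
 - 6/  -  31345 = 6/31345   =  0.00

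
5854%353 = 206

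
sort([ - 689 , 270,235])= [ - 689,235,270] 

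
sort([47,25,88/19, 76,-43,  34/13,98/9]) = [-43,34/13, 88/19,98/9,25,47, 76]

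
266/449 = 266/449 = 0.59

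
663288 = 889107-225819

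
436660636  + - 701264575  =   - 264603939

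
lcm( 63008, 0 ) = 0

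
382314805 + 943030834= 1325345639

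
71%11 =5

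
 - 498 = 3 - 501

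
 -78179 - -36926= - 41253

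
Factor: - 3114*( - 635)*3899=2^1 * 3^2*5^1*7^1*127^1*173^1*557^1=7709843610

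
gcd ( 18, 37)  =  1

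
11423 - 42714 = -31291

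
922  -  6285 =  - 5363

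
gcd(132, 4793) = 1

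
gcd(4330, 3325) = 5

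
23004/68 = 338 + 5/17 = 338.29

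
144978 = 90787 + 54191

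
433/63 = 6 + 55/63 = 6.87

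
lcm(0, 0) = 0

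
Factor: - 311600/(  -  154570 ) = 2^3 *5^1*13^( - 1 )*19^1*29^( - 1 ) = 760/377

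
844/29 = 29 + 3/29 = 29.10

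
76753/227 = 76753/227 = 338.12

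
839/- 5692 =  - 1+4853/5692= -0.15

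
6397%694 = 151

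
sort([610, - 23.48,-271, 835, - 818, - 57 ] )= [ - 818, - 271, - 57 , - 23.48,610,  835]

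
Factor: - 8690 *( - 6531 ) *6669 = 2^1*3^4*5^1*7^1 *11^1*13^1*19^1*79^1*311^1 = 378495026910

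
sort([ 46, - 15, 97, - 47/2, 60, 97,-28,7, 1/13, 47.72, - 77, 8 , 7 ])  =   [ - 77, - 28, - 47/2,-15  ,  1/13,7, 7,8, 46,47.72, 60, 97,97] 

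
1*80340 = 80340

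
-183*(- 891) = 163053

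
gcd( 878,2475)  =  1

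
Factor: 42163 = 11^1*3833^1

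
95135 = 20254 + 74881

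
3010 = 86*35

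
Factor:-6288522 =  - 2^1*3^1 * 23^1*45569^1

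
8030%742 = 610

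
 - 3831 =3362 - 7193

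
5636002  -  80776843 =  - 75140841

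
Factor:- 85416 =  - 2^3*3^1 * 3559^1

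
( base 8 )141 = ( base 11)89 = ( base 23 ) 45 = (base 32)31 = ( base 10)97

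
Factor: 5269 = 11^1*479^1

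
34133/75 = 455+8/75 = 455.11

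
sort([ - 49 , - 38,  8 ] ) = [-49,  -  38 , 8 ] 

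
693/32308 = 693/32308 = 0.02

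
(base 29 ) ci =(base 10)366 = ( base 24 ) f6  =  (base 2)101101110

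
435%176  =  83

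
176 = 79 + 97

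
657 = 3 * 219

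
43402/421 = 103 + 39/421 = 103.09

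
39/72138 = 13/24046 = 0.00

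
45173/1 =45173 =45173.00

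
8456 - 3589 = 4867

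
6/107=6/107 =0.06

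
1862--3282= 5144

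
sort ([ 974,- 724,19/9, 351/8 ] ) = [ - 724,19/9, 351/8,974]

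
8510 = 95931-87421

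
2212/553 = 4 = 4.00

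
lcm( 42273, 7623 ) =465003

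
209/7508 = 209/7508 = 0.03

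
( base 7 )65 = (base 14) 35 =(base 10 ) 47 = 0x2f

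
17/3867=17/3867=0.00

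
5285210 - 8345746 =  - 3060536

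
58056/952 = 60+117/119= 60.98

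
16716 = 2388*7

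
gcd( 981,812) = 1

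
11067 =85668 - 74601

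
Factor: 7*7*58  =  2^1*7^2*29^1 =2842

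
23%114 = 23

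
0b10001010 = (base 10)138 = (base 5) 1023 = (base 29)4m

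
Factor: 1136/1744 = 71^1*109^( - 1)=71/109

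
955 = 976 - 21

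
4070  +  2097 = 6167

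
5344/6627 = 5344/6627 =0.81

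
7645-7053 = 592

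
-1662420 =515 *( - 3228) 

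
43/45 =43/45 = 0.96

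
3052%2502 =550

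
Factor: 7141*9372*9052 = 2^4*3^1*11^1*31^1*37^1*71^1 *73^1 * 193^1 = 605809191504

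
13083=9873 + 3210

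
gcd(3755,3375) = 5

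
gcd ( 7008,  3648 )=96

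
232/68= 3+ 7/17 = 3.41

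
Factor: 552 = 2^3*3^1* 23^1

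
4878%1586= 120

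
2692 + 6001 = 8693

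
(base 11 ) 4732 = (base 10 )6206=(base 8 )14076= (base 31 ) 6E6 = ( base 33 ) 5N2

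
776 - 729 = 47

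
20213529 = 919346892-899133363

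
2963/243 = 12 + 47/243 = 12.19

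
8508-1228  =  7280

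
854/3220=61/230=0.27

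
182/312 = 7/12 = 0.58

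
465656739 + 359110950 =824767689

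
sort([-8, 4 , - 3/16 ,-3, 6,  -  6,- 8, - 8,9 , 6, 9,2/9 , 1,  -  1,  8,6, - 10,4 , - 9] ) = [ - 10,- 9, - 8,-8, - 8, - 6, - 3,-1, - 3/16,  2/9, 1,4, 4, 6, 6, 6 , 8, 9,  9 ] 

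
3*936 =2808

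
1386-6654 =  - 5268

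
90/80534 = 45/40267 = 0.00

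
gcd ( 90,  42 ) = 6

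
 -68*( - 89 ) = 6052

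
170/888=85/444 = 0.19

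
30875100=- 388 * ( - 79575) 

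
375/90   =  4+1/6  =  4.17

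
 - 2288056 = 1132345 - 3420401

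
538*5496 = 2956848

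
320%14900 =320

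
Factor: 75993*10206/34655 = 2^1*3^7*5^( - 1)*7^1*29^( - 1) * 73^1*239^( - 1 )*347^1 =775584558/34655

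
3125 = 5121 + -1996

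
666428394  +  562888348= 1229316742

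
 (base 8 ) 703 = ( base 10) 451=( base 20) 12b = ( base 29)fg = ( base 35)cv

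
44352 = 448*99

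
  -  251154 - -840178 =589024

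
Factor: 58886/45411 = 2^1 * 3^( - 1) * 15137^( - 1) * 29443^1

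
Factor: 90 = 2^1 * 3^2*5^1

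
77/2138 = 77/2138 = 0.04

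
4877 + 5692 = 10569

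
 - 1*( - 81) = 81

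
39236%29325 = 9911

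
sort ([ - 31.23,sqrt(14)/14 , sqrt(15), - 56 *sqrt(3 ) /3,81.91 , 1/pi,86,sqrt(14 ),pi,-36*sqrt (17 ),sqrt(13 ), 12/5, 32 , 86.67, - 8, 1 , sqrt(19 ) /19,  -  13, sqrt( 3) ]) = [ - 36*sqrt(17),-56*sqrt (3 ) /3, - 31.23,-13, - 8 , sqrt(19) /19,sqrt(14 ) /14,  1/pi,1 , sqrt(3 ),12/5,pi,sqrt(13) , sqrt( 14),sqrt(15 ), 32, 81.91, 86, 86.67]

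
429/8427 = 143/2809 = 0.05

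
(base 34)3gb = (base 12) 23b3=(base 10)4023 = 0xFB7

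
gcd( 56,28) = 28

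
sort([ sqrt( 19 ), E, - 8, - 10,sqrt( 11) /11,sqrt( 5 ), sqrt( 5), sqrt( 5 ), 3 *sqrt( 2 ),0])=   [ - 10, - 8, 0,sqrt( 11 ) /11,  sqrt( 5), sqrt( 5),sqrt( 5), E  ,  3*sqrt(2 ), sqrt( 19 ) ] 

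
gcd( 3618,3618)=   3618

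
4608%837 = 423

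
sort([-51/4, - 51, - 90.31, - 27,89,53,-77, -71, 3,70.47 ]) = [ - 90.31 ,  -  77, - 71, - 51,-27, - 51/4,3, 53,  70.47,89 ]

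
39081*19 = 742539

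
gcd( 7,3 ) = 1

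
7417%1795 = 237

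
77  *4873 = 375221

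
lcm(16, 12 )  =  48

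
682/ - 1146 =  - 341/573  =  - 0.60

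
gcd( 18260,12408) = 44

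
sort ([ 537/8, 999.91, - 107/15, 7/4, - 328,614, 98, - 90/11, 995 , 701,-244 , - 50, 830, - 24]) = [ - 328,  -  244, - 50, - 24 , - 90/11,-107/15, 7/4,537/8, 98, 614, 701,830, 995,999.91 ] 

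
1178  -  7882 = - 6704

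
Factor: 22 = 2^1*11^1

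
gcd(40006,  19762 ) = 482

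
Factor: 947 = 947^1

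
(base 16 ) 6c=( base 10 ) 108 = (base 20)58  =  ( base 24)4C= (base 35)33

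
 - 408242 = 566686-974928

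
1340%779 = 561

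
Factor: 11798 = 2^1*17^1*347^1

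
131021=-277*( - 473)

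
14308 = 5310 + 8998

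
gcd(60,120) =60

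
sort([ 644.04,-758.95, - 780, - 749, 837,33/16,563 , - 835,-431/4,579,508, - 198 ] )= [ - 835, - 780, - 758.95 , - 749, - 198,-431/4,33/16, 508, 563,579, 644.04,837]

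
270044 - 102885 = 167159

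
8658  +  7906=16564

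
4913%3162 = 1751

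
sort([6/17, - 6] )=[ - 6,  6/17]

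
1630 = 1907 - 277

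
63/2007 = 7/223 = 0.03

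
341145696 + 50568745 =391714441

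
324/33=9 + 9/11 = 9.82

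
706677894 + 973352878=1680030772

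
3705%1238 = 1229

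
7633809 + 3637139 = 11270948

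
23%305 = 23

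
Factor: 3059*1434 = 4386606 =2^1*3^1*7^1*19^1*23^1*239^1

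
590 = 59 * 10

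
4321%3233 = 1088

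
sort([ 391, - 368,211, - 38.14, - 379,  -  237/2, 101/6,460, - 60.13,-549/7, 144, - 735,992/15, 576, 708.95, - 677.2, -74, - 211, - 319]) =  [ - 735, - 677.2, -379, - 368, - 319, - 211,-237/2, - 549/7, - 74, - 60.13,-38.14, 101/6,992/15, 144,  211,391 , 460, 576,708.95] 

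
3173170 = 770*4121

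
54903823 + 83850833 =138754656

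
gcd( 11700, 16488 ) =36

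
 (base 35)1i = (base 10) 53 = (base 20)2D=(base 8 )65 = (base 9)58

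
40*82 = 3280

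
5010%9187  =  5010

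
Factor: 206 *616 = 126896 = 2^4*7^1*11^1*103^1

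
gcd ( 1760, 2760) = 40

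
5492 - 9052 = -3560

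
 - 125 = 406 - 531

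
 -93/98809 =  - 1+98716/98809 = - 0.00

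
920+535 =1455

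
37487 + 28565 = 66052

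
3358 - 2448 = 910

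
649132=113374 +535758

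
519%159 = 42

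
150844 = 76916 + 73928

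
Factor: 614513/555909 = 3^(- 1 )  *  31^1  *  43^1*461^1 * 185303^(  -  1 ) 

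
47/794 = 47/794 = 0.06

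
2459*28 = 68852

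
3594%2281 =1313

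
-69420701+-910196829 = - 979617530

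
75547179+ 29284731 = 104831910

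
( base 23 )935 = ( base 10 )4835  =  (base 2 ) 1001011100011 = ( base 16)12e3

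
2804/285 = 9 + 239/285 = 9.84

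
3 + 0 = 3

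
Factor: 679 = 7^1 * 97^1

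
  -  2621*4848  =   -12706608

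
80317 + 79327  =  159644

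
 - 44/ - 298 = 22/149= 0.15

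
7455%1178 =387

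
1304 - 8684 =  - 7380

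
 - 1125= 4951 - 6076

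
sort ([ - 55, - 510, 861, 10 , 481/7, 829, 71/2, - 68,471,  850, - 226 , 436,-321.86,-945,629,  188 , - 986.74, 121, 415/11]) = [ - 986.74,-945, - 510, - 321.86,  -  226,- 68,-55, 10, 71/2, 415/11,481/7, 121,188, 436, 471, 629,829, 850, 861 ] 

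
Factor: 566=2^1 *283^1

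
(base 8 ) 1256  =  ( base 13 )40A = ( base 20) 1e6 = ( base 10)686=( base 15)30b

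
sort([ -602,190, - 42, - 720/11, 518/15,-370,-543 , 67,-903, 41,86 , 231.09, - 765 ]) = [-903, - 765,-602 ,-543,  -  370,-720/11,-42,518/15,41, 67,86, 190,231.09]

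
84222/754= 42111/377 = 111.70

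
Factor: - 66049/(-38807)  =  151^( - 1)*257^1 = 257/151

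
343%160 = 23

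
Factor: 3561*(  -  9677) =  - 3^1* 1187^1*9677^1 =- 34459797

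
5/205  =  1/41 = 0.02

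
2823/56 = 50 + 23/56 =50.41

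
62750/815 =76 + 162/163 =76.99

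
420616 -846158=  - 425542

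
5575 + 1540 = 7115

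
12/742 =6/371 = 0.02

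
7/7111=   7/7111 = 0.00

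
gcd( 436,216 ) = 4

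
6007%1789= 640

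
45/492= 15/164 =0.09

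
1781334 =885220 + 896114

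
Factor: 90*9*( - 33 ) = - 2^1*3^5*5^1*11^1= - 26730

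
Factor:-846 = -2^1*3^2*47^1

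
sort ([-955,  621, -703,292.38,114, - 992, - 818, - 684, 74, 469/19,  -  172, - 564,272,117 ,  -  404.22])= [ - 992 , - 955, - 818, - 703, - 684,-564, - 404.22,  -  172, 469/19,74 , 114,  117, 272, 292.38,621 ]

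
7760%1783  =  628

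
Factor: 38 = 2^1 * 19^1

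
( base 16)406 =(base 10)1030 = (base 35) tf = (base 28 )18m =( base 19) 2g4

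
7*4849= 33943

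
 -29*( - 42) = 1218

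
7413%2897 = 1619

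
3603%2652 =951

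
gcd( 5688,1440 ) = 72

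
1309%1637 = 1309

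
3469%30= 19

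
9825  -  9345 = 480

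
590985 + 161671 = 752656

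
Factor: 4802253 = 3^1*151^1*10601^1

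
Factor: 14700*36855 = 2^2 * 3^5*5^3*7^3*13^1 = 541768500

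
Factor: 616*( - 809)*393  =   - 2^3*3^1*7^1*11^1*131^1*809^1 = -195849192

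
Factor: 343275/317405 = 3^1*5^1*11^( - 1)*23^1*29^( - 1 ) = 345/319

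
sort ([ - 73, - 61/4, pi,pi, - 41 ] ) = [  -  73,-41, - 61/4, pi, pi] 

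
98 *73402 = 7193396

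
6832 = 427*16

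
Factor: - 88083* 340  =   - 2^2* 3^2*5^1*17^1*9787^1 =-29948220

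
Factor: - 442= -2^1*13^1*17^1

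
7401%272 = 57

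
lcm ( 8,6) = 24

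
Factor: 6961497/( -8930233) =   -  3^1 * 13^( - 1) * 23^( - 1 )*53^1*29867^( - 1 )*43783^1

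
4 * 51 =204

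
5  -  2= 3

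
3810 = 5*762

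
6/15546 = 1/2591 = 0.00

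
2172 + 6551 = 8723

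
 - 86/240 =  - 1 + 77/120 = - 0.36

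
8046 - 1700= 6346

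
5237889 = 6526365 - 1288476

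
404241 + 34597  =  438838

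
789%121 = 63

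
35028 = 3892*9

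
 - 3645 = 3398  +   - 7043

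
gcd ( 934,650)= 2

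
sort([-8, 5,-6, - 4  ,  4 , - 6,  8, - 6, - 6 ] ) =[- 8, - 6, - 6,-6, - 6,-4, 4, 5 , 8 ]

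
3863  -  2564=1299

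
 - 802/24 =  - 401/12 = -33.42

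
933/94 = 933/94 = 9.93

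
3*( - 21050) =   -  63150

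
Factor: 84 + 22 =2^1 * 53^1 =106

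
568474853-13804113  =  554670740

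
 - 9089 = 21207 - 30296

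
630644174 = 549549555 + 81094619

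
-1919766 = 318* ( - 6037)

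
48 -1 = 47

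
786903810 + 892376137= 1679279947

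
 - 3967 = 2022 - 5989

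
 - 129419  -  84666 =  - 214085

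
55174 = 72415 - 17241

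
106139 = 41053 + 65086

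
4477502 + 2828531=7306033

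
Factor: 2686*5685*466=7115778060=2^2*3^1 * 5^1*17^1 * 79^1*233^1*379^1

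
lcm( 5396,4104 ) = 291384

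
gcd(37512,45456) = 24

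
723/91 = 7+ 86/91  =  7.95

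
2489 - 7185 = - 4696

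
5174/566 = 2587/283 =9.14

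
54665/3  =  54665/3 =18221.67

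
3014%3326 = 3014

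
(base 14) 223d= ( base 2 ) 1011100101111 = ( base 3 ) 22010211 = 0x172F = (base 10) 5935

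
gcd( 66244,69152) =4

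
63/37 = 1 + 26/37  =  1.70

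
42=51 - 9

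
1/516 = 1/516 =0.00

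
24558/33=744 + 2/11=744.18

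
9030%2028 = 918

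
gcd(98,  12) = 2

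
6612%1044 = 348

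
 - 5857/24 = - 5857/24 = - 244.04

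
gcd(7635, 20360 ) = 2545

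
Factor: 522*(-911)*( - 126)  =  2^2*3^4 * 7^1*29^1 * 911^1 = 59918292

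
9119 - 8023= 1096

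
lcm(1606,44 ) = 3212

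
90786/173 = 90786/173 = 524.77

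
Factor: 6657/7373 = 3^1*7^1 * 73^( - 1)*101^(-1 )*317^1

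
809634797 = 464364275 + 345270522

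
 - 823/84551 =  -1 + 83728/84551 = - 0.01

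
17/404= 17/404 =0.04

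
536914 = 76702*7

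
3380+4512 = 7892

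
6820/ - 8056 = -1 + 309/2014 = - 0.85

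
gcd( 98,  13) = 1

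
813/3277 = 813/3277=0.25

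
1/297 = 1/297 =0.00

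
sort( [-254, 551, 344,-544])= [ - 544, - 254, 344,551]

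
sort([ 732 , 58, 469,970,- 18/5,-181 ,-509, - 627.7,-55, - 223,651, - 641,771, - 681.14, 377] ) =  [ - 681.14, - 641,  -  627.7, - 509, - 223, - 181, - 55, - 18/5,58,377,469, 651,732,771 , 970 ] 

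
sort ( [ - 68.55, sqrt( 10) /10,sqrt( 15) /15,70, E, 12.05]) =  [  -  68.55 , sqrt ( 15 ) /15, sqrt( 10)/10, E, 12.05,  70] 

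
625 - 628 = -3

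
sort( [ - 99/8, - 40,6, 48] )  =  [ - 40, - 99/8, 6,48]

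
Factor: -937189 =-11^1*85199^1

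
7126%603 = 493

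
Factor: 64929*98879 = 6420114591= 3^1 * 11^1 * 23^1*89^1*101^1*941^1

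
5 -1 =4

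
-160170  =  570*(  -  281 )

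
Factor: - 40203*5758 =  - 2^1 * 3^3*1489^1*2879^1 =- 231488874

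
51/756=17/252 = 0.07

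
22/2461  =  22/2461 = 0.01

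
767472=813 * 944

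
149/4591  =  149/4591 = 0.03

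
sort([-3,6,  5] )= [-3, 5, 6]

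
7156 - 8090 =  - 934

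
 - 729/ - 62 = 729/62 =11.76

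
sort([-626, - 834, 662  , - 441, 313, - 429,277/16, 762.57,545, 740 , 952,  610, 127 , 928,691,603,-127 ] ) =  [ - 834, - 626, - 441,-429,  -  127,277/16, 127, 313, 545, 603, 610, 662 , 691, 740, 762.57, 928,952] 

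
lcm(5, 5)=5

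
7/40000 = 7/40000 = 0.00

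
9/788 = 9/788= 0.01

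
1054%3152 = 1054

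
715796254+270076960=985873214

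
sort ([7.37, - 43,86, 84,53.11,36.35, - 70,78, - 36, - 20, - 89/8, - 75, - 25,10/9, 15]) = [ - 75, - 70, - 43,  -  36, - 25 , - 20, - 89/8,10/9,7.37,15, 36.35,53.11,78,  84,86]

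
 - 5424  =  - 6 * 904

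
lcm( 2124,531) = 2124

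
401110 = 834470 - 433360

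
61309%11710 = 2759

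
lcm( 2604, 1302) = 2604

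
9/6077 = 9/6077 = 0.00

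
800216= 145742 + 654474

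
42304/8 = 5288 = 5288.00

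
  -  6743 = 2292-9035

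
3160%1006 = 142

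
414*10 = 4140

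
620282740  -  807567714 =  - 187284974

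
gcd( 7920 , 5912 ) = 8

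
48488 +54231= 102719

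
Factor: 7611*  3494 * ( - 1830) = -48664886220 = -2^2 * 3^2*5^1*43^1*59^1*61^1*1747^1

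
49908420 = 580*86049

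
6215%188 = 11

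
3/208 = 3/208 = 0.01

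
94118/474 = 198 + 133/237 = 198.56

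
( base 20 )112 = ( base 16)1A6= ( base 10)422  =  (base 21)K2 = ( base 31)DJ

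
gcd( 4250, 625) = 125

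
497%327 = 170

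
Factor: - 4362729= -3^1*7^1*83^1*2503^1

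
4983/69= 1661/23 = 72.22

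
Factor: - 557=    - 557^1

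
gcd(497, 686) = 7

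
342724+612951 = 955675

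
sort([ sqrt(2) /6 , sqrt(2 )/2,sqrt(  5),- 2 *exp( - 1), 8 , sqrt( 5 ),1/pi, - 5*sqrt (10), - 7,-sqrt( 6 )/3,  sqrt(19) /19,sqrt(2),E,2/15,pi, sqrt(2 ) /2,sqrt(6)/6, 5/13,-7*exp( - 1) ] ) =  [ - 5*sqrt(10 ), -7, - 7*exp( -1) , - sqrt( 6)/3, - 2*exp( - 1),2/15, sqrt(19 ) /19, sqrt(2)/6,1/pi, 5/13, sqrt(6)/6,sqrt( 2)/2,sqrt ( 2)/2,sqrt(2),sqrt(5 ),sqrt( 5),E,pi,8 ]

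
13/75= 13/75 =0.17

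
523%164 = 31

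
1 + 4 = 5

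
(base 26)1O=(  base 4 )302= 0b110010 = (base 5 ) 200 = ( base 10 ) 50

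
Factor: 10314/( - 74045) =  - 2^1*3^3*5^( -1) *59^( - 1)*191^1 * 251^( - 1 ) 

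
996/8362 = 498/4181  =  0.12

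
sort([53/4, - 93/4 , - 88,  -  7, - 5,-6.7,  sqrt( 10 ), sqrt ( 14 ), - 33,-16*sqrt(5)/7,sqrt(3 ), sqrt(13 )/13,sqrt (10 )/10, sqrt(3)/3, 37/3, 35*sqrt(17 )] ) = [ - 88, - 33,-93/4, - 7, - 6.7,-16*  sqrt (5 ) /7, - 5, sqrt(13 ) /13,  sqrt( 10 ) /10, sqrt(3 ) /3, sqrt(3 ),  sqrt( 10),sqrt( 14 ), 37/3, 53/4, 35 * sqrt( 17)] 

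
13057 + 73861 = 86918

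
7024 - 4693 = 2331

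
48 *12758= 612384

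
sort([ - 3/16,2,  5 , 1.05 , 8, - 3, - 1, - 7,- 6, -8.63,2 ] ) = [- 8.63, - 7, - 6, - 3,-1, - 3/16,1.05, 2, 2,  5,  8]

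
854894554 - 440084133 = 414810421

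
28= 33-5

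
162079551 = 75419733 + 86659818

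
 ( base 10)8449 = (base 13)3acc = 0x2101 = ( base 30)9BJ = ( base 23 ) fm8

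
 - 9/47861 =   -  9/47861  =  - 0.00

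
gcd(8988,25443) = 3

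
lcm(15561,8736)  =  497952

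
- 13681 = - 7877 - 5804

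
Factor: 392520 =2^3*3^1*5^1*3271^1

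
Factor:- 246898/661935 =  - 2^1*3^( - 1) * 5^( - 1)*44129^( - 1 )*123449^1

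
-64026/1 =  - 64026  =  - 64026.00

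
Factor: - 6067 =-6067^1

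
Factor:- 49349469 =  - 3^1*13^1*181^1*6991^1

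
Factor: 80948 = 2^2 * 7^3*59^1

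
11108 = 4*2777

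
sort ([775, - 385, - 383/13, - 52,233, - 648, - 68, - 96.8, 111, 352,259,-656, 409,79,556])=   [ - 656, - 648, - 385, - 96.8, - 68, - 52,-383/13,79,111, 233, 259,352,409, 556,775] 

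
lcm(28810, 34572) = 172860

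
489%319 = 170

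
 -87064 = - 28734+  - 58330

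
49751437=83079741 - 33328304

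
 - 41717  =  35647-77364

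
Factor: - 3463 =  - 3463^1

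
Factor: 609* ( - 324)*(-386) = 76163976 = 2^3*3^5*7^1*29^1*193^1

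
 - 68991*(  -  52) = 3587532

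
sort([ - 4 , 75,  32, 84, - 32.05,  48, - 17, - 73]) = [ - 73, - 32.05, - 17, - 4,32,48, 75,84]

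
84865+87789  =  172654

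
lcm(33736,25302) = 101208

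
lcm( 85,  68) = 340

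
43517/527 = 82 + 303/527 = 82.57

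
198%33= 0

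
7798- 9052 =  - 1254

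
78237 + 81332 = 159569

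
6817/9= 757 + 4/9=757.44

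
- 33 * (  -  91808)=3029664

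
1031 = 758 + 273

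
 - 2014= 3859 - 5873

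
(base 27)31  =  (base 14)5C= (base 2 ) 1010010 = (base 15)57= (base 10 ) 82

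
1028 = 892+136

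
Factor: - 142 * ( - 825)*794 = 2^2*3^1 * 5^2 * 11^1*71^1 *397^1  =  93017100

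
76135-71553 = 4582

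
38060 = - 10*(-3806 ) 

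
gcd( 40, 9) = 1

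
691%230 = 1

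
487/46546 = 487/46546 = 0.01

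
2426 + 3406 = 5832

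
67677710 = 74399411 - 6721701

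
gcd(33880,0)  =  33880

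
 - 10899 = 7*( - 1557)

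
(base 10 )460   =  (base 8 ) 714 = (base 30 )FA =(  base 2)111001100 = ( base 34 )di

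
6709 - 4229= 2480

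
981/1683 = 109/187 = 0.58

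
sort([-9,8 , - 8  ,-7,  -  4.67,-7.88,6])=[-9,-8,-7.88, - 7, - 4.67, 6, 8 ]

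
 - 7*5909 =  - 41363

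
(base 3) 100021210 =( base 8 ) 15163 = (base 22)DLH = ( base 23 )ci9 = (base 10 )6771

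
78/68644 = 39/34322=0.00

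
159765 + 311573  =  471338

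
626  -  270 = 356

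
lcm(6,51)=102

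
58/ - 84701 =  - 58/84701 = -  0.00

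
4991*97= 484127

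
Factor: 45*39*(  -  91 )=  - 159705=- 3^3*5^1*7^1*13^2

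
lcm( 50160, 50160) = 50160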